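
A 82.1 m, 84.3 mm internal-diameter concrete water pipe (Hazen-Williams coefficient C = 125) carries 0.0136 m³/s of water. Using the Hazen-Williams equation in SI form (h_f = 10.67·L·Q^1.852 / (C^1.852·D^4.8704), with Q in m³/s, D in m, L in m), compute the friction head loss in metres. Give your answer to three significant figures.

h_f = 10.67·82.1·0.0136^1.852 / (125^1.852·0.0843^4.8704) = 6.823 m

h_f ≈ 6.82 m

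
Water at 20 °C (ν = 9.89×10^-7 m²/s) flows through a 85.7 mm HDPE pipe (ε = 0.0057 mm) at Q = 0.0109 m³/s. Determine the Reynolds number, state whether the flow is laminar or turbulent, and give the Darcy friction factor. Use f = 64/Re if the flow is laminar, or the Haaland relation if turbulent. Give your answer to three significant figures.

Re ≈ 1.64×10^5; turbulent; f ≈ 0.0165

V = 4Q/(πD²) = 1.890 m/s
Re = VD/ν = 1.890·0.0857/9.89×10^-7 = 1.64×10^5
Re > 4000 → turbulent; ε/D = 6.65×10^-5
Haaland: f = 0.01652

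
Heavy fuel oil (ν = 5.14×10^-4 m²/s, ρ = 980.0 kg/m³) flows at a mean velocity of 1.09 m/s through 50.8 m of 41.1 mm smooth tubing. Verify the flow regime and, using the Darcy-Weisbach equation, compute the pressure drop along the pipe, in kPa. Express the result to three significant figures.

Re = VD/ν = 1.09·0.04110/5.14×10^-4 = 87.2 → laminar (Re < 2300)
f = 64/Re = 0.7343
h_f = f(L/D)V²/(2g) = 0.7343·(50.8/0.04110)·1.09²/(2·9.81) = 54.96 m
Δp = ρg·h_f = 980.0·9.81·54.96 = 528.4 kPa

Δp ≈ 528 kPa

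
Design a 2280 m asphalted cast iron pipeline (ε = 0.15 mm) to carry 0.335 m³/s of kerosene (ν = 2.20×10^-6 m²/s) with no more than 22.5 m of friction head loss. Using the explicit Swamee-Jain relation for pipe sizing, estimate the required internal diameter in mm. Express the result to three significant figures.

Swamee-Jain (Type III): D = 0.66·[ε^1.25·(LQ²/(gh_f))^4.75 + ν·Q^9.4·(L/(gh_f))^5.2]^0.04
LQ²/(gh_f) = 1.159; L/(gh_f) = 10.33
Term 1 = ε^1.25·(…)^4.75 = 3.35×10^-5; Term 2 = ν·Q^9.4·(…)^5.2 = 1.42×10^-5
D = 0.66·(3.35×10^-5 + 1.42×10^-5)^0.04 = 0.4433 m = 443 mm
Check: V = 2.17 m/s, Re = 4.37×10^5, f = 0.01682, h_f = 20.8 m ≈ 22.5 m ✓

D ≈ 443 mm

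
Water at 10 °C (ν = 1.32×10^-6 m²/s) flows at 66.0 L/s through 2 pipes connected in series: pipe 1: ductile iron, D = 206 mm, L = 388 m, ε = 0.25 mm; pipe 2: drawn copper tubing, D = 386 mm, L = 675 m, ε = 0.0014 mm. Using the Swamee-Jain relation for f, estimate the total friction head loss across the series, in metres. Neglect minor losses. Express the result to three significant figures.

Pipe 1: V = 1.980 m/s, Re = 3.09×10^5, ε/D = 0.00121, f = 0.02157, h_1 = f(L/D)V²/2g = 8.118 m
Pipe 2: V = 0.5640 m/s, Re = 1.65×10^5, ε/D = 3.63×10^-6, f = 0.01616, h_2 = f(L/D)V²/2g = 0.4582 m
Series → Q common, losses add: H = Σh = 8.577 m

H ≈ 8.58 m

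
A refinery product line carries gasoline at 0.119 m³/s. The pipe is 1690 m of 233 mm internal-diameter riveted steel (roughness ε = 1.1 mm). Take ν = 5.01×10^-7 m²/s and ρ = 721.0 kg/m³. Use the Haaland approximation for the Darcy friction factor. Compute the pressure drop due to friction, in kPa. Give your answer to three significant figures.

Δp ≈ 611 kPa

V = 4Q/(πD²) = 4·0.119/(π·0.233²) = 2.791 m/s
Re = VD/ν = 2.791·0.233/5.01×10^-7 = 1.30×10^6 → turbulent
ε/D = 1.1/233 = 0.00472
Haaland: f = 0.02998
h_f = f(L/D)V²/(2g) = 0.02998·(1690/0.233)·2.791²/(2·9.81) = 86.32 m
Δp = ρg·h_f = 721.0·9.81·86.32 = 610.5 kPa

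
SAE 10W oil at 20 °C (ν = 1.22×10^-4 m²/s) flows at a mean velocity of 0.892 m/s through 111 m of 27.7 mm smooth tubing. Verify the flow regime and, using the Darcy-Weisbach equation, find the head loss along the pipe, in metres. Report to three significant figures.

h_f ≈ 51.4 m

Re = VD/ν = 0.892·0.02770/1.22×10^-4 = 203 → laminar (Re < 2300)
f = 64/Re = 0.3160
h_f = f(L/D)V²/(2g) = 0.3160·(111/0.02770)·0.892²/(2·9.81) = 51.35 m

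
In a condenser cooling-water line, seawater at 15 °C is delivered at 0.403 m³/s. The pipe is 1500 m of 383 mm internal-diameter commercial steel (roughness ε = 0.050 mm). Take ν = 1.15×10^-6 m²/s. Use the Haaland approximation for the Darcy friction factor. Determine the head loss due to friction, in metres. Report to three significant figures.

h_f ≈ 33.3 m

V = 4Q/(πD²) = 4·0.403/(π·0.383²) = 3.498 m/s
Re = VD/ν = 3.498·0.383/1.15×10^-6 = 1.16×10^6 → turbulent
ε/D = 0.050/383 = 1.31×10^-4
Haaland: f = 0.01362
h_f = f(L/D)V²/(2g) = 0.01362·(1500/0.383)·3.498²/(2·9.81) = 33.26 m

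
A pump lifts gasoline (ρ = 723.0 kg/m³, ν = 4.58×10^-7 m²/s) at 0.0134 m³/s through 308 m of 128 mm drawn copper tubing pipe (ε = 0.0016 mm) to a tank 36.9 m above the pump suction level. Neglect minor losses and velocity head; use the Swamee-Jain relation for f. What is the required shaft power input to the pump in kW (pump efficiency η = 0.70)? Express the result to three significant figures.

P_shaft ≈ 5.27 kW

V = 4Q/(πD²) = 1.041 m/s; Re = 2.91×10^5; ε/D = 1.25×10^-5; f = 0.01460
h_f = f(L/D)V²/2g = 1.942 m
Total head H = z + h_f = 36.9 + 1.942 = 38.84 m
P_hyd = ρgQH = 723.0·9.81·0.0134·38.84 = 3.692 kW
P_shaft = P_hyd/η = 3.692/0.70 = 5.274 kW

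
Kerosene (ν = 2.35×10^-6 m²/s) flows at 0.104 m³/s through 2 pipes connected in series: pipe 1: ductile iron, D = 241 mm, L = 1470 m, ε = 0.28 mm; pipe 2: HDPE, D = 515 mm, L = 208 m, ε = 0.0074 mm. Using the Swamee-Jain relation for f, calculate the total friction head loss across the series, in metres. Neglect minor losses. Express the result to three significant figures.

H ≈ 35.0 m

Pipe 1: V = 2.280 m/s, Re = 2.34×10^5, ε/D = 0.00116, f = 0.02163, h_1 = f(L/D)V²/2g = 34.96 m
Pipe 2: V = 0.4993 m/s, Re = 1.09×10^5, ε/D = 1.44×10^-5, f = 0.01762, h_2 = f(L/D)V²/2g = 0.09043 m
Series → Q common, losses add: H = Σh = 35.05 m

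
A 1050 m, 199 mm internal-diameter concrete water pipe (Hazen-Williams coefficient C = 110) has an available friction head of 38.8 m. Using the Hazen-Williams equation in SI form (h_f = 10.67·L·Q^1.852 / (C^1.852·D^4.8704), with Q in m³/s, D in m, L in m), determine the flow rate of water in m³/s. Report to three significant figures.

Rearranging: Q = [h_f·C^1.852·D^4.8704 / (10.67·L)]^(1/1.852)
Q = [38.8·110^1.852·0.199^4.8704 / (10.67·1050)]^0.540 = 0.07395 m³/s

Q ≈ 0.0739 m³/s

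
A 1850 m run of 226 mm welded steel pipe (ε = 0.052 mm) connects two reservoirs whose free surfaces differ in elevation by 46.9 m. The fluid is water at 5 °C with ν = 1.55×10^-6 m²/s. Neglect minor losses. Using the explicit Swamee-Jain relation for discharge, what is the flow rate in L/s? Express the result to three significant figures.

Swamee-Jain (Type II): Q = -0.965·√(gD⁵h_f/L)·ln[ε/(3.7D) + √(3.17ν²L/(gD³h_f))]
√(gD⁵h_f/L) = √(9.81·0.226⁵·46.9/1850) = 0.01211
ε/(3.7D) = 6.22×10^-5; √(3.17ν²L/(gD³h_f)) = 5.15×10^-5
Q = -0.965·0.01211·ln(1.137×10^-4) = 0.1061 m³/s
Check: V = 2.65 m/s, Re = 3.86×10^5, f = 0.01614, h_f = 47.1 m ≈ 46.9 m ✓

Q ≈ 106 L/s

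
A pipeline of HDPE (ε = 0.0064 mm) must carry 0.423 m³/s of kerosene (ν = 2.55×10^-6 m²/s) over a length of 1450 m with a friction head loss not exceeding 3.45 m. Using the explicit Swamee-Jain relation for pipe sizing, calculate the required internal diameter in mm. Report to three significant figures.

Swamee-Jain (Type III): D = 0.66·[ε^1.25·(LQ²/(gh_f))^4.75 + ν·Q^9.4·(L/(gh_f))^5.2]^0.04
LQ²/(gh_f) = 7.666; L/(gh_f) = 42.84
Term 1 = ε^1.25·(…)^4.75 = 0.00512; Term 2 = ν·Q^9.4·(…)^5.2 = 0.240
D = 0.66·(0.00512 + 0.240)^0.04 = 0.6239 m = 624 mm
Check: V = 1.38 m/s, Re = 3.39×10^5, f = 0.01418, h_f = 3.22 m ≈ 3.45 m ✓

D ≈ 624 mm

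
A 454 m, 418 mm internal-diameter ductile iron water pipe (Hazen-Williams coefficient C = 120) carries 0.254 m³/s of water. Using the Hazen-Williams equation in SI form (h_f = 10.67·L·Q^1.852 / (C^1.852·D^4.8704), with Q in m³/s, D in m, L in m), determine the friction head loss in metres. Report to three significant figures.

h_f = 10.67·454·0.254^1.852 / (120^1.852·0.418^4.8704) = 3.779 m

h_f ≈ 3.78 m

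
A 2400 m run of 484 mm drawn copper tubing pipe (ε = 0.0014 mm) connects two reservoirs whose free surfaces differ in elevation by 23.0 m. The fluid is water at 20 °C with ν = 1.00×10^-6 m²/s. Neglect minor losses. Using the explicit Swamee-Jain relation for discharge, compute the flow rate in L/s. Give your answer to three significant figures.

Q ≈ 527 L/s

Swamee-Jain (Type II): Q = -0.965·√(gD⁵h_f/L)·ln[ε/(3.7D) + √(3.17ν²L/(gD³h_f))]
√(gD⁵h_f/L) = √(9.81·0.484⁵·23.0/2400) = 0.04997
ε/(3.7D) = 7.82×10^-7; √(3.17ν²L/(gD³h_f)) = 1.72×10^-5
Q = -0.965·0.04997·ln(1.803×10^-5) = 0.5267 m³/s
Check: V = 2.86 m/s, Re = 1.39×10^6, f = 0.01108, h_f = 23.0 m ≈ 23.0 m ✓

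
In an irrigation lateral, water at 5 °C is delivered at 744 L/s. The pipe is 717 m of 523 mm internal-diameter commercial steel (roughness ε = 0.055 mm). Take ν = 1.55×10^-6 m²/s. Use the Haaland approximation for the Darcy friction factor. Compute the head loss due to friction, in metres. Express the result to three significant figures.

h_f ≈ 11.1 m

V = 4Q/(πD²) = 4·0.744/(π·0.523²) = 3.463 m/s
Re = VD/ν = 3.463·0.523/1.55×10^-6 = 1.17×10^6 → turbulent
ε/D = 0.055/523 = 1.05×10^-4
Haaland: f = 0.01325
h_f = f(L/D)V²/(2g) = 0.01325·(717/0.523)·3.463²/(2·9.81) = 11.10 m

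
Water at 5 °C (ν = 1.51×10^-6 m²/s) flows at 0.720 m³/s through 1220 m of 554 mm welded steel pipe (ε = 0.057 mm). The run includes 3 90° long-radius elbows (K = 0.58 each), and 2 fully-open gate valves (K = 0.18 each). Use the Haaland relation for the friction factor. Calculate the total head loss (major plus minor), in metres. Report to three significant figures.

H_L ≈ 14.2 m

V = 4Q/(πD²) = 2.987 m/s; V²/2g = 0.4547 m
Re = 1.10×10^6, ε/D = 1.03×10^-4 → f = 0.01327 (Haaland)
Major: h_f = f(L/D)·V²/2g = 0.01327·2202·0.4547 = 13.29 m
Minor: ΣK = 2.10; h_m = ΣK·V²/2g = 0.9549 m
Total H_L = 13.29 + 0.9549 = 14.25 m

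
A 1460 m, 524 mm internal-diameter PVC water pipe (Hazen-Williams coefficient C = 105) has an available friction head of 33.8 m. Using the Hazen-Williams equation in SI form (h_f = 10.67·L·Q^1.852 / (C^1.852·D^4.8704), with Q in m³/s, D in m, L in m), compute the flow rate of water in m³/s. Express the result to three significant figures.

Rearranging: Q = [h_f·C^1.852·D^4.8704 / (10.67·L)]^(1/1.852)
Q = [33.8·105^1.852·0.524^4.8704 / (10.67·1460)]^0.540 = 0.6996 m³/s

Q ≈ 0.700 m³/s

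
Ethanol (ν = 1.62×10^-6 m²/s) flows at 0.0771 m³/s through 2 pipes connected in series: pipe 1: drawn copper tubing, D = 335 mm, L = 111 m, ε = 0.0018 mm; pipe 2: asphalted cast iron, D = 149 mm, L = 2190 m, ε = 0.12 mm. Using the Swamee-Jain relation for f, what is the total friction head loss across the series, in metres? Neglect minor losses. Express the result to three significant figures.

Pipe 1: V = 0.8747 m/s, Re = 1.81×10^5, ε/D = 5.37×10^-6, f = 0.01589, h_1 = f(L/D)V²/2g = 0.2053 m
Pipe 2: V = 4.422 m/s, Re = 4.07×10^5, ε/D = 8.05×10^-4, f = 0.01961, h_2 = f(L/D)V²/2g = 287.3 m
Series → Q common, losses add: H = Σh = 287.5 m

H ≈ 287 m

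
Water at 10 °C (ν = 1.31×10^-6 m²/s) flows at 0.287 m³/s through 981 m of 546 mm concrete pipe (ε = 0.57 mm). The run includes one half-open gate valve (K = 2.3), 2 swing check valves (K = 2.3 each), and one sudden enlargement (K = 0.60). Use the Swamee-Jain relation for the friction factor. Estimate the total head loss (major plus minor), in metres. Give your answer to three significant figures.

V = 4Q/(πD²) = 1.226 m/s; V²/2g = 0.07658 m
Re = 5.11×10^5, ε/D = 0.00104 → f = 0.02053 (Swamee-Jain)
Major: h_f = f(L/D)·V²/2g = 0.02053·1797·0.07658 = 2.825 m
Minor: ΣK = 7.50; h_m = ΣK·V²/2g = 0.5743 m
Total H_L = 2.825 + 0.5743 = 3.399 m

H_L ≈ 3.40 m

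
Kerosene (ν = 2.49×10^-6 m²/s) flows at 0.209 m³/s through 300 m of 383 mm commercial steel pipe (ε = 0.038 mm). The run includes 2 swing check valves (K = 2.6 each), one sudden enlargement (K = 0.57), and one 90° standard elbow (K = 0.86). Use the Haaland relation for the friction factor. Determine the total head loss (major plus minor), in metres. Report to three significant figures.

H_L ≈ 3.13 m

V = 4Q/(πD²) = 1.814 m/s; V²/2g = 0.1677 m
Re = 2.79×10^5, ε/D = 9.92×10^-5 → f = 0.01538 (Haaland)
Major: h_f = f(L/D)·V²/2g = 0.01538·783.3·0.1677 = 2.021 m
Minor: ΣK = 6.63; h_m = ΣK·V²/2g = 1.112 m
Total H_L = 2.021 + 1.112 = 3.133 m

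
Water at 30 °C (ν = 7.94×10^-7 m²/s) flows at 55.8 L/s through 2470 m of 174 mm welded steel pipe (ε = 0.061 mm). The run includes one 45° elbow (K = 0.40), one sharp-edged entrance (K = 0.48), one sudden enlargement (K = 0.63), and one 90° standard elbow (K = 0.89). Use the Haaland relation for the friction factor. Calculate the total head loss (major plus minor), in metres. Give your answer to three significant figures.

V = 4Q/(πD²) = 2.347 m/s; V²/2g = 0.2807 m
Re = 5.14×10^5, ε/D = 3.51×10^-4 → f = 0.01652 (Haaland)
Major: h_f = f(L/D)·V²/2g = 0.01652·14195·0.2807 = 65.82 m
Minor: ΣK = 2.40; h_m = ΣK·V²/2g = 0.6736 m
Total H_L = 65.82 + 0.6736 = 66.50 m

H_L ≈ 66.5 m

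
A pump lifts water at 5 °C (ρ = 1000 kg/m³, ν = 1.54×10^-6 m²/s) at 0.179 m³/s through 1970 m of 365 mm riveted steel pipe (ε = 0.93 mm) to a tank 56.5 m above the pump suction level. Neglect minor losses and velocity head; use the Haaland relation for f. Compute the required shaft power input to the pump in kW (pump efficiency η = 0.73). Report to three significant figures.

V = 4Q/(πD²) = 1.711 m/s; Re = 4.05×10^5; ε/D = 0.00255; f = 0.02539
h_f = f(L/D)V²/2g = 20.44 m
Total head H = z + h_f = 56.5 + 20.44 = 76.94 m
P_hyd = ρgQH = 1000·9.81·0.179·76.94 = 135.1 kW
P_shaft = P_hyd/η = 135.1/0.73 = 185.1 kW

P_shaft ≈ 185 kW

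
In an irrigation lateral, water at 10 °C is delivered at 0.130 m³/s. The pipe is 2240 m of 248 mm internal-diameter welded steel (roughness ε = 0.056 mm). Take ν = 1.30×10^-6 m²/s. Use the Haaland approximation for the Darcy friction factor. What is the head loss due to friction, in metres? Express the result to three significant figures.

V = 4Q/(πD²) = 4·0.130/(π·0.248²) = 2.691 m/s
Re = VD/ν = 2.691·0.248/1.30×10^-6 = 5.13×10^5 → turbulent
ε/D = 0.056/248 = 2.26×10^-4
Haaland: f = 0.01549
h_f = f(L/D)V²/(2g) = 0.01549·(2240/0.248)·2.691²/(2·9.81) = 51.66 m

h_f ≈ 51.7 m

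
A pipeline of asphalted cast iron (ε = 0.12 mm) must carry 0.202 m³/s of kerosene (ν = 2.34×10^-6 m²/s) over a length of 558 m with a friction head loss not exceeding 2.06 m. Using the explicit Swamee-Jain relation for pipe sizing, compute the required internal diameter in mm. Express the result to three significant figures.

Swamee-Jain (Type III): D = 0.66·[ε^1.25·(LQ²/(gh_f))^4.75 + ν·Q^9.4·(L/(gh_f))^5.2]^0.04
LQ²/(gh_f) = 1.127; L/(gh_f) = 27.61
Term 1 = ε^1.25·(…)^4.75 = 2.21×10^-5; Term 2 = ν·Q^9.4·(…)^5.2 = 2.15×10^-5
D = 0.66·(2.21×10^-5 + 2.15×10^-5)^0.04 = 0.4417 m = 442 mm
Check: V = 1.32 m/s, Re = 2.49×10^5, f = 0.01718, h_f = 1.92 m ≈ 2.06 m ✓

D ≈ 442 mm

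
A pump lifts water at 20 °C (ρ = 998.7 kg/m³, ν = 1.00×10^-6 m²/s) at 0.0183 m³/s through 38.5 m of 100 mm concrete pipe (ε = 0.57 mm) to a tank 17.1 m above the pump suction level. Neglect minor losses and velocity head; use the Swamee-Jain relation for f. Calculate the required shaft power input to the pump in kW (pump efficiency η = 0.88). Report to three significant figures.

P_shaft ≈ 4.18 kW

V = 4Q/(πD²) = 2.330 m/s; Re = 2.33×10^5; ε/D = 0.00570; f = 0.03214
h_f = f(L/D)V²/2g = 3.424 m
Total head H = z + h_f = 17.1 + 3.424 = 20.52 m
P_hyd = ρgQH = 998.7·9.81·0.0183·20.52 = 3.680 kW
P_shaft = P_hyd/η = 3.680/0.88 = 4.181 kW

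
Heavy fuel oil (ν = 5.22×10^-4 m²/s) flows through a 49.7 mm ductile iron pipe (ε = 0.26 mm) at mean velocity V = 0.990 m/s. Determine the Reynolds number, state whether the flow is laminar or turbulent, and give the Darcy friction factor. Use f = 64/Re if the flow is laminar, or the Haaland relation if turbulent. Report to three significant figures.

Re ≈ 94.3; laminar; f = 64/Re ≈ 0.679

Re = VD/ν = 0.9900·0.0497/5.22×10^-4 = 94.3
Re < 2300 → laminar → f = 64/Re = 0.6790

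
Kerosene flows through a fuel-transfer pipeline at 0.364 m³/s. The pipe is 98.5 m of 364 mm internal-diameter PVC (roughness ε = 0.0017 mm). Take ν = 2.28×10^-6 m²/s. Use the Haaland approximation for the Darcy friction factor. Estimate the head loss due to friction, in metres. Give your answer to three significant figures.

V = 4Q/(πD²) = 4·0.364/(π·0.364²) = 3.498 m/s
Re = VD/ν = 3.498·0.364/2.28×10^-6 = 5.58×10^5 → turbulent
ε/D = 0.0017/364 = 4.67×10^-6
Haaland: f = 0.01286
h_f = f(L/D)V²/(2g) = 0.01286·(98.5/0.364)·3.498²/(2·9.81) = 2.171 m

h_f ≈ 2.17 m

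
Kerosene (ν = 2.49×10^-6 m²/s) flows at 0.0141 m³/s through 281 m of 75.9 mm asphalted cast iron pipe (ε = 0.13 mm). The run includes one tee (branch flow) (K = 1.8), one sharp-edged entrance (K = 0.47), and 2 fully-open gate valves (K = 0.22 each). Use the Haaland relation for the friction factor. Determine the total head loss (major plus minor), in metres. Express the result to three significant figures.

H_L ≈ 45.8 m

V = 4Q/(πD²) = 3.116 m/s; V²/2g = 0.4950 m
Re = 9.50×10^4, ε/D = 0.00171 → f = 0.02427 (Haaland)
Major: h_f = f(L/D)·V²/2g = 0.02427·3702·0.4950 = 44.48 m
Minor: ΣK = 2.71; h_m = ΣK·V²/2g = 1.341 m
Total H_L = 44.48 + 1.341 = 45.82 m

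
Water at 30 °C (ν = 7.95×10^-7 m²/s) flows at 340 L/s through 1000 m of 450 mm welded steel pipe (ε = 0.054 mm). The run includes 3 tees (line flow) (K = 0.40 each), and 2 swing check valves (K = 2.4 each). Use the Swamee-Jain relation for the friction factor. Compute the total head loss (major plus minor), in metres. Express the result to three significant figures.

V = 4Q/(πD²) = 2.138 m/s; V²/2g = 0.2329 m
Re = 1.21×10^6, ε/D = 1.20×10^-4 → f = 0.01361 (Swamee-Jain)
Major: h_f = f(L/D)·V²/2g = 0.01361·2222·0.2329 = 7.042 m
Minor: ΣK = 6.00; h_m = ΣK·V²/2g = 1.398 m
Total H_L = 7.042 + 1.398 = 8.440 m

H_L ≈ 8.44 m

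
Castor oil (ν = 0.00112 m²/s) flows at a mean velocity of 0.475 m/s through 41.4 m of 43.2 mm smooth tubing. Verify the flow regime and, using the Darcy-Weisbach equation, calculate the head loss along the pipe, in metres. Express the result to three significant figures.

Re = VD/ν = 0.475·0.04320/0.00112 = 18.3 → laminar (Re < 2300)
f = 64/Re = 3.493
h_f = f(L/D)V²/(2g) = 3.493·(41.4/0.04320)·0.475²/(2·9.81) = 38.50 m

h_f ≈ 38.5 m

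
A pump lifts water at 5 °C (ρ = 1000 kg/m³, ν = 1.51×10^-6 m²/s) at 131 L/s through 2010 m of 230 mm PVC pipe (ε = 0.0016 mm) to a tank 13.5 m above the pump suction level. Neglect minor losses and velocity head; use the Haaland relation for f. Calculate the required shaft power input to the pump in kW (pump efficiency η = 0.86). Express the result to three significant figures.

V = 4Q/(πD²) = 3.153 m/s; Re = 4.80×10^5; ε/D = 6.96×10^-6; f = 0.01323
h_f = f(L/D)V²/2g = 58.60 m
Total head H = z + h_f = 13.5 + 58.60 = 72.10 m
P_hyd = ρgQH = 1000·9.81·0.131·72.10 = 92.65 kW
P_shaft = P_hyd/η = 92.65/0.86 = 107.7 kW

P_shaft ≈ 108 kW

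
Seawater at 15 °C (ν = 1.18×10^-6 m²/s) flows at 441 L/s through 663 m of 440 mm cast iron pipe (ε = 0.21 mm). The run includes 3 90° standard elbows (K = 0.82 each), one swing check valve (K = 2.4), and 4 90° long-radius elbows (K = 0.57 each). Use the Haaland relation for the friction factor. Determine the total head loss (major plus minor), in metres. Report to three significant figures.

H_L ≈ 14.0 m

V = 4Q/(πD²) = 2.900 m/s; V²/2g = 0.4287 m
Re = 1.08×10^6, ε/D = 4.77×10^-4 → f = 0.01698 (Haaland)
Major: h_f = f(L/D)·V²/2g = 0.01698·1507·0.4287 = 10.97 m
Minor: ΣK = 7.14; h_m = ΣK·V²/2g = 3.061 m
Total H_L = 10.97 + 3.061 = 14.03 m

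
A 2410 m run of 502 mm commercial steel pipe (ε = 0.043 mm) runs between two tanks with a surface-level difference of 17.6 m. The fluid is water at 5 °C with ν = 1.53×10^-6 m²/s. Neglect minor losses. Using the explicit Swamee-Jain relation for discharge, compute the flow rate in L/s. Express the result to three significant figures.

Swamee-Jain (Type II): Q = -0.965·√(gD⁵h_f/L)·ln[ε/(3.7D) + √(3.17ν²L/(gD³h_f))]
√(gD⁵h_f/L) = √(9.81·0.502⁵·17.6/2410) = 0.04779
ε/(3.7D) = 2.32×10^-5; √(3.17ν²L/(gD³h_f)) = 2.86×10^-5
Q = -0.965·0.04779·ln(5.176×10^-5) = 0.4551 m³/s
Check: V = 2.30 m/s, Re = 7.54×10^5, f = 0.01365, h_f = 17.7 m ≈ 17.6 m ✓

Q ≈ 455 L/s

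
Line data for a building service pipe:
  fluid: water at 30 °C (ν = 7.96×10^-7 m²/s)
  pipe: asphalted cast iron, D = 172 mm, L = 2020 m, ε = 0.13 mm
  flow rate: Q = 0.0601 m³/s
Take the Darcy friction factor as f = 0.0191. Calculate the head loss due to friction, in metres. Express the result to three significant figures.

h_f ≈ 76.5 m

V = 4Q/(πD²) = 4·0.0601/(π·0.172²) = 2.587 m/s
h_f = f(L/D)V²/(2g) = 0.01910·(2020/0.172)·2.587²/(2·9.81) = 76.49 m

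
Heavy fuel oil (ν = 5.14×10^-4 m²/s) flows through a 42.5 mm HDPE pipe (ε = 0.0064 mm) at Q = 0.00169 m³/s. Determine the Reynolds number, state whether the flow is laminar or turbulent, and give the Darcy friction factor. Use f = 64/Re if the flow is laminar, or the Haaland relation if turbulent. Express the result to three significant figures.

V = 4Q/(πD²) = 1.191 m/s
Re = VD/ν = 1.191·0.0425/5.14×10^-4 = 98.5
Re < 2300 → laminar → f = 64/Re = 0.6497

Re ≈ 98.5; laminar; f = 64/Re ≈ 0.650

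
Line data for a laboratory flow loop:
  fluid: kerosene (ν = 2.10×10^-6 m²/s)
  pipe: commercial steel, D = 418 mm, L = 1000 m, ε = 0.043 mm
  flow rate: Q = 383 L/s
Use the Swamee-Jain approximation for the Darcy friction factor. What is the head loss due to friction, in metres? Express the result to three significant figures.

V = 4Q/(πD²) = 4·0.383/(π·0.418²) = 2.791 m/s
Re = VD/ν = 2.791·0.418/2.10×10^-6 = 5.56×10^5 → turbulent
ε/D = 0.043/418 = 1.03×10^-4
Swamee-Jain: f = 0.01433
h_f = f(L/D)V²/(2g) = 0.01433·(1000/0.418)·2.791²/(2·9.81) = 13.61 m

h_f ≈ 13.6 m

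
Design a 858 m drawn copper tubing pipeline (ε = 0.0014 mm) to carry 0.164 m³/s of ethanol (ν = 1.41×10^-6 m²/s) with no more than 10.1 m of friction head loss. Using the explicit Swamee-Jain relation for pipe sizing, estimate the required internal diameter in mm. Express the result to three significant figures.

Swamee-Jain (Type III): D = 0.66·[ε^1.25·(LQ²/(gh_f))^4.75 + ν·Q^9.4·(L/(gh_f))^5.2]^0.04
LQ²/(gh_f) = 0.2329; L/(gh_f) = 8.660
Term 1 = ε^1.25·(…)^4.75 = 4.75×10^-11; Term 2 = ν·Q^9.4·(…)^5.2 = 4.40×10^-9
D = 0.66·(4.75×10^-11 + 4.40×10^-9)^0.04 = 0.3058 m = 306 mm
Check: V = 2.23 m/s, Re = 4.84×10^5, f = 0.01324, h_f = 9.44 m ≈ 10.1 m ✓

D ≈ 306 mm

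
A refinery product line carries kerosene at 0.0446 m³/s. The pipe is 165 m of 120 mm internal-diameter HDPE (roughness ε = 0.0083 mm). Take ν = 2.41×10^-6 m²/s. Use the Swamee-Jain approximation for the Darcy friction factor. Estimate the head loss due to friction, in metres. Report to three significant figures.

V = 4Q/(πD²) = 4·0.0446/(π·0.120²) = 3.944 m/s
Re = VD/ν = 3.944·0.120/2.41×10^-6 = 1.96×10^5 → turbulent
ε/D = 0.0083/120 = 6.92×10^-5
Swamee-Jain: f = 0.01619
h_f = f(L/D)V²/(2g) = 0.01619·(165/0.120)·3.944²/(2·9.81) = 17.64 m

h_f ≈ 17.6 m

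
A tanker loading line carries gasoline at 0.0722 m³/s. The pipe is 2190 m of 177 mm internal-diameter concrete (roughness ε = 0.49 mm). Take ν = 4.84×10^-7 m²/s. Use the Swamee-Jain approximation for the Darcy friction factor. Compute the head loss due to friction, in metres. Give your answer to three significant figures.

V = 4Q/(πD²) = 4·0.0722/(π·0.177²) = 2.934 m/s
Re = VD/ν = 2.934·0.177/4.84×10^-7 = 1.07×10^6 → turbulent
ε/D = 0.49/177 = 0.00277
Swamee-Jain: f = 0.02579
h_f = f(L/D)V²/(2g) = 0.02579·(2190/0.177)·2.934²/(2·9.81) = 140.0 m

h_f ≈ 140 m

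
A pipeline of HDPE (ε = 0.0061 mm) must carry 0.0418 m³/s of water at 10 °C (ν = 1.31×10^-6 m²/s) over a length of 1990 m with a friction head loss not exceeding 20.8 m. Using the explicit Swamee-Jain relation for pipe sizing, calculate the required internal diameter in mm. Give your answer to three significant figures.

Swamee-Jain (Type III): D = 0.66·[ε^1.25·(LQ²/(gh_f))^4.75 + ν·Q^9.4·(L/(gh_f))^5.2]^0.04
LQ²/(gh_f) = 0.01704; L/(gh_f) = 9.753
Term 1 = ε^1.25·(…)^4.75 = 1.21×10^-15; Term 2 = ν·Q^9.4·(…)^5.2 = 1.99×10^-14
D = 0.66·(1.21×10^-15 + 1.99×10^-14)^0.04 = 0.1873 m = 187 mm
Check: V = 1.52 m/s, Re = 2.17×10^5, f = 0.01560, h_f = 19.4 m ≈ 20.8 m ✓

D ≈ 187 mm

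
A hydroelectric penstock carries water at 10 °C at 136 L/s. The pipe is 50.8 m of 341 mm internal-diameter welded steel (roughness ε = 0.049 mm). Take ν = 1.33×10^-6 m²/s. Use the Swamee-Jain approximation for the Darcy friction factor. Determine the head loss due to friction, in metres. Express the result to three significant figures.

h_f ≈ 0.259 m

V = 4Q/(πD²) = 4·0.136/(π·0.341²) = 1.489 m/s
Re = VD/ν = 1.489·0.341/1.33×10^-6 = 3.82×10^5 → turbulent
ε/D = 0.049/341 = 1.44×10^-4
Swamee-Jain: f = 0.01539
h_f = f(L/D)V²/(2g) = 0.01539·(50.8/0.341)·1.489²/(2·9.81) = 0.2591 m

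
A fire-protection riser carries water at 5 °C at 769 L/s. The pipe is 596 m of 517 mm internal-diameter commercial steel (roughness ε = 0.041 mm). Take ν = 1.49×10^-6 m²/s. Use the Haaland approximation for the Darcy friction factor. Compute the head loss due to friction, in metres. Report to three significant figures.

V = 4Q/(πD²) = 4·0.769/(π·0.517²) = 3.663 m/s
Re = VD/ν = 3.663·0.517/1.49×10^-6 = 1.27×10^6 → turbulent
ε/D = 0.041/517 = 7.93×10^-5
Haaland: f = 0.01275
h_f = f(L/D)V²/(2g) = 0.01275·(596/0.517)·3.663²/(2·9.81) = 10.05 m

h_f ≈ 10.0 m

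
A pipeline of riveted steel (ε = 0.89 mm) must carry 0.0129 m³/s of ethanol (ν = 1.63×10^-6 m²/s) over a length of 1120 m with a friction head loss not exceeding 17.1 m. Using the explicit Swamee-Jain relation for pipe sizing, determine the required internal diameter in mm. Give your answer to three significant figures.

Swamee-Jain (Type III): D = 0.66·[ε^1.25·(LQ²/(gh_f))^4.75 + ν·Q^9.4·(L/(gh_f))^5.2]^0.04
LQ²/(gh_f) = 0.001111; L/(gh_f) = 6.677
Term 1 = ε^1.25·(…)^4.75 = 1.43×10^-18; Term 2 = ν·Q^9.4·(…)^5.2 = 5.49×10^-20
D = 0.66·(1.43×10^-18 + 5.49×10^-20)^0.04 = 0.1277 m = 128 mm
Check: V = 1.01 m/s, Re = 7.89×10^4, f = 0.03491, h_f = 15.8 m ≈ 17.1 m ✓

D ≈ 128 mm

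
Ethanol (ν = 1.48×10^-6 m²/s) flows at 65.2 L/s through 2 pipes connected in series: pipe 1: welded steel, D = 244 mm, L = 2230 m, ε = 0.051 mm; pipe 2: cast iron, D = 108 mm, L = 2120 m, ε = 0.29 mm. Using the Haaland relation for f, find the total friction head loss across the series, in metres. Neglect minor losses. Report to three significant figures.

Pipe 1: V = 1.394 m/s, Re = 2.30×10^5, ε/D = 2.09×10^-4, f = 0.01664, h_1 = f(L/D)V²/2g = 15.07 m
Pipe 2: V = 7.117 m/s, Re = 5.19×10^5, ε/D = 0.00269, f = 0.02567, h_2 = f(L/D)V²/2g = 1301 m
Series → Q common, losses add: H = Σh = 1316 m

H ≈ 1320 m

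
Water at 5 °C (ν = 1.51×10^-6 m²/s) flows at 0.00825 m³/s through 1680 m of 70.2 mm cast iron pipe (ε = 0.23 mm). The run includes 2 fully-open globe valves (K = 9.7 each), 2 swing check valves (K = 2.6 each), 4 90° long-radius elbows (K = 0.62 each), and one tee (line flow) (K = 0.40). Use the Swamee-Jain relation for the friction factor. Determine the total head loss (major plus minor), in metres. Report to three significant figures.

V = 4Q/(πD²) = 2.132 m/s; V²/2g = 0.2316 m
Re = 9.91×10^4, ε/D = 0.00328 → f = 0.02832 (Swamee-Jain)
Major: h_f = f(L/D)·V²/2g = 0.02832·23932·0.2316 = 156.9 m
Minor: ΣK = 27.5; h_m = ΣK·V²/2g = 6.364 m
Total H_L = 156.9 + 6.364 = 163.3 m

H_L ≈ 163 m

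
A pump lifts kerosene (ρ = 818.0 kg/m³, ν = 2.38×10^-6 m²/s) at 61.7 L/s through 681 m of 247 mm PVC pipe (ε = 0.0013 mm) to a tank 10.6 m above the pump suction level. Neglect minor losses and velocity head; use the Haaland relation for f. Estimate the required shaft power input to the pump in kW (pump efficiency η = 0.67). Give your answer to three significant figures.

P_shaft ≈ 10.7 kW

V = 4Q/(πD²) = 1.288 m/s; Re = 1.34×10^5; ε/D = 5.26×10^-6; f = 0.01681
h_f = f(L/D)V²/2g = 3.918 m
Total head H = z + h_f = 10.6 + 3.918 = 14.52 m
P_hyd = ρgQH = 818.0·9.81·0.0617·14.52 = 7.188 kW
P_shaft = P_hyd/η = 7.188/0.67 = 10.73 kW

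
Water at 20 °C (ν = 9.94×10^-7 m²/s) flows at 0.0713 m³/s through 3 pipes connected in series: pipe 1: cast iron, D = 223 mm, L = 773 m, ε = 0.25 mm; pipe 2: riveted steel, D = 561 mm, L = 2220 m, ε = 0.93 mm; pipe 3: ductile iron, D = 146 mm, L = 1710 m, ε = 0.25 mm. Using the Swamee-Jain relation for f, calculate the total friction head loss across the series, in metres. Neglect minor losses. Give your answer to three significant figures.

Pipe 1: V = 1.826 m/s, Re = 4.10×10^5, ε/D = 0.00112, f = 0.02099, h_1 = f(L/D)V²/2g = 12.36 m
Pipe 2: V = 0.2885 m/s, Re = 1.63×10^5, ε/D = 0.00166, f = 0.02370, h_2 = f(L/D)V²/2g = 0.3977 m
Pipe 3: V = 4.259 m/s, Re = 6.26×10^5, ε/D = 0.00171, f = 0.02291, h_3 = f(L/D)V²/2g = 248.1 m
Series → Q common, losses add: H = Σh = 260.9 m

H ≈ 261 m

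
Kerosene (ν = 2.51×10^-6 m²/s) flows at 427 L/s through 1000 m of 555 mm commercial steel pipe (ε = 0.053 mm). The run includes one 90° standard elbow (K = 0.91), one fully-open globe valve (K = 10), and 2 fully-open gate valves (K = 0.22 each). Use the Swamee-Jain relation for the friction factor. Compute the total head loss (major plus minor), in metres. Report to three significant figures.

H_L ≈ 6.05 m

V = 4Q/(πD²) = 1.765 m/s; V²/2g = 0.1588 m
Re = 3.90×10^5, ε/D = 9.55×10^-5 → f = 0.01486 (Swamee-Jain)
Major: h_f = f(L/D)·V²/2g = 0.01486·1802·0.1588 = 4.251 m
Minor: ΣK = 11.3; h_m = ΣK·V²/2g = 1.802 m
Total H_L = 4.251 + 1.802 = 6.053 m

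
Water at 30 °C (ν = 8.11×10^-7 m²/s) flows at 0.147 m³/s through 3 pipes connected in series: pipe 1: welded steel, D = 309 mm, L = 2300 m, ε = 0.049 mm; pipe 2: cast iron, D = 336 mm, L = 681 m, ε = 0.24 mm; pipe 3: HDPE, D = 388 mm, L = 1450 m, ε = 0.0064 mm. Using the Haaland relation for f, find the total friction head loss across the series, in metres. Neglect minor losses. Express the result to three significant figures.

H ≈ 30.1 m

Pipe 1: V = 1.960 m/s, Re = 7.47×10^5, ε/D = 1.59×10^-4, f = 0.01439, h_1 = f(L/D)V²/2g = 20.98 m
Pipe 2: V = 1.658 m/s, Re = 6.87×10^5, ε/D = 7.14×10^-4, f = 0.01865, h_2 = f(L/D)V²/2g = 5.294 m
Pipe 3: V = 1.243 m/s, Re = 5.95×10^5, ε/D = 1.65×10^-5, f = 0.01288, h_3 = f(L/D)V²/2g = 3.793 m
Series → Q common, losses add: H = Σh = 30.07 m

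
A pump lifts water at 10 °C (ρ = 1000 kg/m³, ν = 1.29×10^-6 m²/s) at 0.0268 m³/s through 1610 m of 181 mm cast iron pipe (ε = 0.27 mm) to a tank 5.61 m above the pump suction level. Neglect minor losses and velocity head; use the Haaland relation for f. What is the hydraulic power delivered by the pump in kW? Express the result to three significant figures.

V = 4Q/(πD²) = 1.042 m/s; Re = 1.46×10^5; ε/D = 0.00149; f = 0.02302
h_f = f(L/D)V²/2g = 11.32 m
Total head H = z + h_f = 5.61 + 11.32 = 16.93 m
P_hyd = ρgQH = 1000·9.81·0.0268·16.93 = 4.451 kW

P_hyd ≈ 4.45 kW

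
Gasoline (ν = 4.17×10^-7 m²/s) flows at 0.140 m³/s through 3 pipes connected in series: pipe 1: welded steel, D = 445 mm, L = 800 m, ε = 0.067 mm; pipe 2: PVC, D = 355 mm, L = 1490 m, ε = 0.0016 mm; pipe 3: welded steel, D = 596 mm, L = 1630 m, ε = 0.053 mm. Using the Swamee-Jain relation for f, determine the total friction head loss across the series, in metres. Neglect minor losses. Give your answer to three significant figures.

H ≈ 6.41 m

Pipe 1: V = 0.9002 m/s, Re = 9.61×10^5, ε/D = 1.51×10^-4, f = 0.01423, h_1 = f(L/D)V²/2g = 1.057 m
Pipe 2: V = 1.414 m/s, Re = 1.20×10^6, ε/D = 4.51×10^-6, f = 0.01138, h_2 = f(L/D)V²/2g = 4.870 m
Pipe 3: V = 0.5018 m/s, Re = 7.17×10^5, ε/D = 8.89×10^-5, f = 0.01377, h_3 = f(L/D)V²/2g = 0.4834 m
Series → Q common, losses add: H = Σh = 6.410 m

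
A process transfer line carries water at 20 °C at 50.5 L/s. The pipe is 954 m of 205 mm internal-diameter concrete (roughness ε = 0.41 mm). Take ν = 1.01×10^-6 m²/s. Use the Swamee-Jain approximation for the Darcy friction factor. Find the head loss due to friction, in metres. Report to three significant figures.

V = 4Q/(πD²) = 4·0.0505/(π·0.205²) = 1.530 m/s
Re = VD/ν = 1.530·0.205/1.01×10^-6 = 3.11×10^5 → turbulent
ε/D = 0.41/205 = 0.00200
Swamee-Jain: f = 0.02415
h_f = f(L/D)V²/(2g) = 0.02415·(954/0.205)·1.530²/(2·9.81) = 13.41 m

h_f ≈ 13.4 m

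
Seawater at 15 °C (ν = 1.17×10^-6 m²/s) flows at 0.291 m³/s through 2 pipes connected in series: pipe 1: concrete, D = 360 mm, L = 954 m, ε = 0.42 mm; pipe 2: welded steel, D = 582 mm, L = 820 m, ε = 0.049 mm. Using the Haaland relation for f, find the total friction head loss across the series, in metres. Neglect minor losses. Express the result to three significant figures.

Pipe 1: V = 2.859 m/s, Re = 8.80×10^5, ε/D = 0.00117, f = 0.02070, h_1 = f(L/D)V²/2g = 22.86 m
Pipe 2: V = 1.094 m/s, Re = 5.44×10^5, ε/D = 8.42×10^-5, f = 0.01394, h_2 = f(L/D)V²/2g = 1.198 m
Series → Q common, losses add: H = Σh = 24.05 m

H ≈ 24.1 m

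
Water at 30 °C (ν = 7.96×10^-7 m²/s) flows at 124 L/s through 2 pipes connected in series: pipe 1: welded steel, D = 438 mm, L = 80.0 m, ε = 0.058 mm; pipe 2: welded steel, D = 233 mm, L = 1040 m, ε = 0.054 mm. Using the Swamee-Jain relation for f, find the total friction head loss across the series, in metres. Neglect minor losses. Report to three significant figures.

Pipe 1: V = 0.8230 m/s, Re = 4.53×10^5, ε/D = 1.32×10^-4, f = 0.01499, h_1 = f(L/D)V²/2g = 0.09450 m
Pipe 2: V = 2.908 m/s, Re = 8.51×10^5, ε/D = 2.32×10^-4, f = 0.01524, h_2 = f(L/D)V²/2g = 29.32 m
Series → Q common, losses add: H = Σh = 29.42 m

H ≈ 29.4 m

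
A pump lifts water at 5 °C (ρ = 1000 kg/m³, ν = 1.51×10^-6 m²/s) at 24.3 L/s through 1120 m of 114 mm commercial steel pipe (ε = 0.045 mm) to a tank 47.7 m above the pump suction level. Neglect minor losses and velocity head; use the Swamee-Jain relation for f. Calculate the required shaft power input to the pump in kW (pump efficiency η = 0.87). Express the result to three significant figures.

P_shaft ≈ 27.5 kW

V = 4Q/(πD²) = 2.381 m/s; Re = 1.80×10^5; ε/D = 3.95×10^-4; f = 0.01856
h_f = f(L/D)V²/2g = 52.68 m
Total head H = z + h_f = 47.7 + 52.68 = 100.4 m
P_hyd = ρgQH = 1000·9.81·0.0243·100.4 = 23.93 kW
P_shaft = P_hyd/η = 23.93/0.87 = 27.50 kW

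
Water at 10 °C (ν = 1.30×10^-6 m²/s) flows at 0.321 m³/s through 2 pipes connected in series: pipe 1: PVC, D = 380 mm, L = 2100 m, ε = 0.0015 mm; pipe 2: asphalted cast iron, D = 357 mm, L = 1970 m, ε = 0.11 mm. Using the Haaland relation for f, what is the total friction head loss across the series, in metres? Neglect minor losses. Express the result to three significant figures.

Pipe 1: V = 2.830 m/s, Re = 8.27×10^5, ε/D = 3.95×10^-6, f = 0.01202, h_1 = f(L/D)V²/2g = 27.13 m
Pipe 2: V = 3.207 m/s, Re = 8.81×10^5, ε/D = 3.08×10^-4, f = 0.01575, h_2 = f(L/D)V²/2g = 45.56 m
Series → Q common, losses add: H = Σh = 72.69 m

H ≈ 72.7 m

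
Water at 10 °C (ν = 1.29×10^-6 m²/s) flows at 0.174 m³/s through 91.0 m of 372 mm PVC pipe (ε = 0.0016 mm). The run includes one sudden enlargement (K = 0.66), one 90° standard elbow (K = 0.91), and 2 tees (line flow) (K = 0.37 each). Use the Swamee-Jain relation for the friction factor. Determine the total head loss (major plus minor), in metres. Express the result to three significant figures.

H_L ≈ 0.728 m

V = 4Q/(πD²) = 1.601 m/s; V²/2g = 0.1306 m
Re = 4.62×10^5, ε/D = 4.30×10^-6 → f = 0.01335 (Swamee-Jain)
Major: h_f = f(L/D)·V²/2g = 0.01335·244.6·0.1306 = 0.4265 m
Minor: ΣK = 2.31; h_m = ΣK·V²/2g = 0.3018 m
Total H_L = 0.4265 + 0.3018 = 0.7282 m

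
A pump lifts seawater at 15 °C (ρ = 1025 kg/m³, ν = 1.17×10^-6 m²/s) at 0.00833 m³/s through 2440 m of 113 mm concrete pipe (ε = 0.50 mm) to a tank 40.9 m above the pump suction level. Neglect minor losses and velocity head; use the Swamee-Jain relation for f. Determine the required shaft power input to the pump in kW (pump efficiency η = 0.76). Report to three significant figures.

V = 4Q/(πD²) = 0.8306 m/s; Re = 8.02×10^4; ε/D = 0.00442; f = 0.03081
h_f = f(L/D)V²/2g = 23.39 m
Total head H = z + h_f = 40.9 + 23.39 = 64.29 m
P_hyd = ρgQH = 1025·9.81·0.00833·64.29 = 5.385 kW
P_shaft = P_hyd/η = 5.385/0.76 = 7.086 kW

P_shaft ≈ 7.09 kW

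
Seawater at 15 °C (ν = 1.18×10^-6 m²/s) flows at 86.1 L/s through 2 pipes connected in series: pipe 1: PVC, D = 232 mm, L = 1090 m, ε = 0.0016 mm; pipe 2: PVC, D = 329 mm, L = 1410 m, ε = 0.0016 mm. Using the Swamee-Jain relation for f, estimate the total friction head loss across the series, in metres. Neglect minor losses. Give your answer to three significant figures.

Pipe 1: V = 2.037 m/s, Re = 4.00×10^5, ε/D = 6.90×10^-6, f = 0.01372, h_1 = f(L/D)V²/2g = 13.63 m
Pipe 2: V = 1.013 m/s, Re = 2.82×10^5, ε/D = 4.86×10^-6, f = 0.01459, h_2 = f(L/D)V²/2g = 3.270 m
Series → Q common, losses add: H = Σh = 16.90 m

H ≈ 16.9 m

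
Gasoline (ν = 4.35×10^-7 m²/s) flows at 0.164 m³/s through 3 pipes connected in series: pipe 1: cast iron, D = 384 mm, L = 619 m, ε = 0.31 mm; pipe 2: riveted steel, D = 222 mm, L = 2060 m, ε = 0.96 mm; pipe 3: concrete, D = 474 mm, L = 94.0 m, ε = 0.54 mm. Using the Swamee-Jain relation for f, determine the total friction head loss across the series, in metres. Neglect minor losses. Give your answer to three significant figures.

H ≈ 251 m

Pipe 1: V = 1.416 m/s, Re = 1.25×10^6, ε/D = 8.07×10^-4, f = 0.01902, h_1 = f(L/D)V²/2g = 3.134 m
Pipe 2: V = 4.237 m/s, Re = 2.16×10^6, ε/D = 0.00432, f = 0.02916, h_2 = f(L/D)V²/2g = 247.6 m
Pipe 3: V = 0.9294 m/s, Re = 1.01×10^6, ε/D = 0.00114, f = 0.02063, h_3 = f(L/D)V²/2g = 0.1801 m
Series → Q common, losses add: H = Σh = 250.9 m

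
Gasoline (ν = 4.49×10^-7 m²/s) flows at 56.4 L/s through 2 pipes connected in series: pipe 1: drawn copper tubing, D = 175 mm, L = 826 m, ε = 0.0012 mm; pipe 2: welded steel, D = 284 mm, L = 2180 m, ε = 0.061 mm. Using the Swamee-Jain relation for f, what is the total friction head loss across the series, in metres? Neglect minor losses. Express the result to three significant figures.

H ≈ 20.6 m

Pipe 1: V = 2.345 m/s, Re = 9.14×10^5, ε/D = 6.86×10^-6, f = 0.01195, h_1 = f(L/D)V²/2g = 15.80 m
Pipe 2: V = 0.8903 m/s, Re = 5.63×10^5, ε/D = 2.15×10^-4, f = 0.01550, h_2 = f(L/D)V²/2g = 4.807 m
Series → Q common, losses add: H = Σh = 20.61 m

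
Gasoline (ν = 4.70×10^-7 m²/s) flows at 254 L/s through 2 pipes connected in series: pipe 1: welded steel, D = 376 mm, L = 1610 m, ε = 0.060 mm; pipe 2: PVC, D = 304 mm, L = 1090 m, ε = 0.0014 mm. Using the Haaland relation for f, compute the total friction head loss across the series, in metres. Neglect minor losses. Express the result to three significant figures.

Pipe 1: V = 2.288 m/s, Re = 1.83×10^6, ε/D = 1.60×10^-4, f = 0.01372, h_1 = f(L/D)V²/2g = 15.66 m
Pipe 2: V = 3.499 m/s, Re = 2.26×10^6, ε/D = 4.61×10^-6, f = 0.01029, h_2 = f(L/D)V²/2g = 23.02 m
Series → Q common, losses add: H = Σh = 38.68 m

H ≈ 38.7 m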